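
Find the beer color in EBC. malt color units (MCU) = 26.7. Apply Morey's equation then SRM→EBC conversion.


SRM = 1.4922·MCU^0.6859;  EBC = SRM·1.97
SRM = 1.4922·26.7^0.6859 = 14.1994
EBC = 14.1994·1.97

27.9729 EBC


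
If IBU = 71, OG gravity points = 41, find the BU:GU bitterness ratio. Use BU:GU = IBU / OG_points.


BU:GU = 71 / 41

1.7317


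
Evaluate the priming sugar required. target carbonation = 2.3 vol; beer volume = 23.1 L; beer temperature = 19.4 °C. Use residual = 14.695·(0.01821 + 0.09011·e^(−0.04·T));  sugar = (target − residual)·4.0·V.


residual = 14.695·(0.01821 + 0.09011·e^(−0.04·19.4)) = 0.8770
sugar = (2.3 − 0.8770)·4.0·23.1

131.4820 g


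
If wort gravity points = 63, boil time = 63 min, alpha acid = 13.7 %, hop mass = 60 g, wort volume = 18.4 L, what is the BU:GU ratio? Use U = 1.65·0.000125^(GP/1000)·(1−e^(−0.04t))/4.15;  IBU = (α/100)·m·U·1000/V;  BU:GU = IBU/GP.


U = 1.65·0.000125^(63/1000)·(1−e^(−0.04·63))/4.15 = 0.2075
IBU = (13.7/100)·60·0.2075·1000/18.4 = 92.7184
BU:GU = 92.7184/63

1.4717


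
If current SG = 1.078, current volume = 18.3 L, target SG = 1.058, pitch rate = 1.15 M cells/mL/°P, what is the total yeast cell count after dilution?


V_w = V·((SG_c−1)/(SG_t−1)−1);  °P = 259 − 259/SG_t;  cells = rate·(V+V_w)·°P
V_w = 18.3·((1.078−1)/(1.058−1)−1) = 6.3103
V_final = 18.3 + 6.3103 = 24.6103
°P = 259 − 259/1.058 = 14.1985
cells = 1.15·24.6103·14.1985

401.8441 billion cells


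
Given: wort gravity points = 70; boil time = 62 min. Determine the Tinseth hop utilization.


U = 1.65·0.000125^(GP/1000) · (1 − e^(−0.04·t))/4.15
bigness = 1.65·0.000125^(70/1000) = 0.8796
boil_factor = (1 − e^(−0.04·62))/4.15 = 0.2208
U = 0.8796 · 0.2208

0.1942


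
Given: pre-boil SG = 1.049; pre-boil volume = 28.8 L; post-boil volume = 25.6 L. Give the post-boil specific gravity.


SG_post = 1 + (SG_pre − 1)·V_pre/V_post
pts_pre = (1.049 − 1)·1000 = 49.0000
pts_post = 49.0000·28.8/25.6 = 55.1250
SG_post = 1 + 55.1250/1000

1.0551


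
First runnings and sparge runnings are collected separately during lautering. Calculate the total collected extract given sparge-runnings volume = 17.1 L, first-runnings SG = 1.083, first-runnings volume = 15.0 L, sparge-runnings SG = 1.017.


total = Σ (SG_i − 1)·1000·V_i
first = (1.083 − 1)·1000·15.0 = 1245.0000
sparge = (1.017 − 1)·1000·17.1 = 290.7000
total = 1245.0000 + 290.7000

1535.7000 gravity·L


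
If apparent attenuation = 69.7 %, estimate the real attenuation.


RA = AA · 0.8192
RA = 69.7 · 0.8192

57.0982 %


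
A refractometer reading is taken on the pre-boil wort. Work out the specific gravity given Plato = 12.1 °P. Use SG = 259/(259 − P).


SG = 259/(259 − 12.1)

1.0490


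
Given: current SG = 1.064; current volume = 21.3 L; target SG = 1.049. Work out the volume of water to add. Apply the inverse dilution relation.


V_water = V·((SG_curr − 1)/(SG_target − 1) − 1)
V_water = 21.3·((1.064 − 1)/(1.049 − 1) − 1)

6.5204 L


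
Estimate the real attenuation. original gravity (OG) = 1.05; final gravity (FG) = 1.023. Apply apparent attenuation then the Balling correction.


AA = (OG−FG)/(OG−1)·100;  RA = AA·0.8192
AA = (1.05 − 1.023)/(1.05 − 1)·100 = 54.0000
RA = 54.0000·0.8192

44.2368 %


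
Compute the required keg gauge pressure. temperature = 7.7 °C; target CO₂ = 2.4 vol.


psi = vols/(0.01821 + 0.09011·e^(−0.04·T)) − 14.695
psi = 2.4/(0.01821 + 0.09011·e^(−0.04·7.7)) − 14.695

13.7298 psi


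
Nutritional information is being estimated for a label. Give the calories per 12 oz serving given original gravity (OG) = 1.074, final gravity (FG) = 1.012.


ABW = (OG−FG)·131.25·0.79/FG;  °P = 259 − 259/SG (for OG→OE and FG→AE);  RE = 0.1808·OE + 0.8192·AE;  Cal = (6.9·ABW + 4·(RE−0.1))·FG·3.55
ABW = (1.074 − 1.012)·131.25·0.79/1.012 = 6.3524
OE = 259 − 259/1.074 = 17.8454 °P
AE = 259 − 259/1.012 = 3.0711 °P
RE = 0.1808·17.8454 + 0.8192·3.0711 = 5.7423 °P
Cal = (6.9·6.3524 + 4·(5.7423−0.1))·1.012·3.55

238.5518 kcal


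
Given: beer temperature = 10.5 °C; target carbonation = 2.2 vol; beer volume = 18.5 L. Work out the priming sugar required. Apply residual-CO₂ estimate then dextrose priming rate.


residual = 14.695·(0.01821 + 0.09011·e^(−0.04·T));  sugar = (target − residual)·4.0·V
residual = 14.695·(0.01821 + 0.09011·e^(−0.04·10.5)) = 1.1376
sugar = (2.2 − 1.1376)·4.0·18.5

78.6150 g


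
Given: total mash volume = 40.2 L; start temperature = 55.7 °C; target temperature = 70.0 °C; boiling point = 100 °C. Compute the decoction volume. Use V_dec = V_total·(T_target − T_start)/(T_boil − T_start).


V_dec = 40.2·(70.0 − 55.7)/(100 − 55.7)

12.9765 L


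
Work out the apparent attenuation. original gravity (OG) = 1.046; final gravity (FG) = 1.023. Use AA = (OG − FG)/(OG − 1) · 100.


AA = (1.046 − 1.023)/(1.046 − 1) · 100

50.0000 %


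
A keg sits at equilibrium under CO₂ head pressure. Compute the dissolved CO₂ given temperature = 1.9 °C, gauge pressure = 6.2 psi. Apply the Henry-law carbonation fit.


vols = (P + 14.695)·(0.01821 + 0.09011·e^(−0.04·T))
vols = (6.2 + 14.695)·(0.01821 + 0.09011·e^(−0.04·1.9))

2.1256 volumes


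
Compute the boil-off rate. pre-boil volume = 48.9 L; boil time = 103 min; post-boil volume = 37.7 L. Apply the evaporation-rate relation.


rate = (V_pre − V_post) / (t_min/60)
rate = (48.9 − 37.7) / (103/60)

6.5243 L/hr


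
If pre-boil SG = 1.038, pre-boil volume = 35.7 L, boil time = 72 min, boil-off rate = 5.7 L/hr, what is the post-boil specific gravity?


V_post = V_pre − rate·(t/60);  SG_post = 1 + (SG_pre−1)·V_pre/V_post
V_post = 35.7 − 5.7·(72/60) = 28.8600
SG_post = 1 + (1.038 − 1)·35.7/28.8600

1.0470


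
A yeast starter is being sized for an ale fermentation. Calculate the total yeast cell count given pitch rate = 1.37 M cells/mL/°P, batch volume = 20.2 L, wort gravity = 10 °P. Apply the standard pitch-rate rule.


cells (billions) = rate · V_L · °P
cells = 1.37 · 20.2 · 10

276.7400 billion cells


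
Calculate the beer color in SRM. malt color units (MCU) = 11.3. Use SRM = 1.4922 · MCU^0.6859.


SRM = 1.4922 · 11.3^0.6859

7.8729 SRM


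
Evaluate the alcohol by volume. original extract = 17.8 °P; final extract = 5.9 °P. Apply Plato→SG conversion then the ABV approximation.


SG = 259/(259 − P);  ABV = (OG − FG)·131.25
OG = 259/(259 − 17.8) = 1.0738
FG = 259/(259 − 5.9) = 1.0233
ABV = (1.0738 − 1.0233)·131.25

6.6264 % ABV


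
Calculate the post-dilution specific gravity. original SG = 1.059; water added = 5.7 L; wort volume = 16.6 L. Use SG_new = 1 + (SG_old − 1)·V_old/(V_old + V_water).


pts = (1.059 − 1)·1000·16.6/(16.6 + 5.7) = 43.9193
SG_new = 1 + 43.9193/1000

1.0439


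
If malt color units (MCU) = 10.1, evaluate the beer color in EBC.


SRM = 1.4922·MCU^0.6859;  EBC = SRM·1.97
SRM = 1.4922·10.1^0.6859 = 7.2894
EBC = 7.2894·1.97

14.3601 EBC


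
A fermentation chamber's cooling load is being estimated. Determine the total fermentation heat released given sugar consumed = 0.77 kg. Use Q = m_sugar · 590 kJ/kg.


Q = 0.77 · 590

454.3000 kJ


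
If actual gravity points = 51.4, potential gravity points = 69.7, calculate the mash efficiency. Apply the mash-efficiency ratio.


efficiency = actual / potential × 100
efficiency = 51.4 / 69.7 × 100

73.7446 %


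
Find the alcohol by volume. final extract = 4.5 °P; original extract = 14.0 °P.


SG = 259/(259 − P);  ABV = (OG − FG)·131.25
OG = 259/(259 − 14.0) = 1.0571
FG = 259/(259 − 4.5) = 1.0177
ABV = (1.0571 − 1.0177)·131.25

5.1793 % ABV


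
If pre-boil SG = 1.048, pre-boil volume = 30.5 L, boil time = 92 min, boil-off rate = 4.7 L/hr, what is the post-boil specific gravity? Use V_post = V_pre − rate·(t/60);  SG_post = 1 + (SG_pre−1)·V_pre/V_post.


V_post = 30.5 − 4.7·(92/60) = 23.2933
SG_post = 1 + (1.048 − 1)·30.5/23.2933

1.0629


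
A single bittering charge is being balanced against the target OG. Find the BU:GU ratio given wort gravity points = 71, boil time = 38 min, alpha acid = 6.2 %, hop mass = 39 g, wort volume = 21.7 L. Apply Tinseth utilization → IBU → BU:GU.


U = 1.65·0.000125^(GP/1000)·(1−e^(−0.04t))/4.15;  IBU = (α/100)·m·U·1000/V;  BU:GU = IBU/GP
U = 1.65·0.000125^(71/1000)·(1−e^(−0.04·38))/4.15 = 0.1641
IBU = (6.2/100)·39·0.1641·1000/21.7 = 18.2862
BU:GU = 18.2862/71

0.2576


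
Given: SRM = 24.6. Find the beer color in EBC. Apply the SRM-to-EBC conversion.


EBC = SRM · 1.97
EBC = 24.6 · 1.97

48.4620 EBC


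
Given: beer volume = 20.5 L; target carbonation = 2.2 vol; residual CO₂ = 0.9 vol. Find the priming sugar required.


sugar = (target − residual)·4.0·V
sugar = (2.2 − 0.9)·4.0·20.5

106.6000 g


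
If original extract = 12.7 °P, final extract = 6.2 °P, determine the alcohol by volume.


SG = 259/(259 − P);  ABV = (OG − FG)·131.25
OG = 259/(259 − 12.7) = 1.0516
FG = 259/(259 − 6.2) = 1.0245
ABV = (1.0516 − 1.0245)·131.25

3.5487 % ABV


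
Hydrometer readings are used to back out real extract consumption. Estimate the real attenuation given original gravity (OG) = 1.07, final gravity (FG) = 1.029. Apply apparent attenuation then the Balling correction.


AA = (OG−FG)/(OG−1)·100;  RA = AA·0.8192
AA = (1.07 − 1.029)/(1.07 − 1)·100 = 58.5714
RA = 58.5714·0.8192

47.9817 %


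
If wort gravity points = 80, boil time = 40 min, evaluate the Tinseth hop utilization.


U = 1.65·0.000125^(GP/1000) · (1 − e^(−0.04·t))/4.15
bigness = 1.65·0.000125^(80/1000) = 0.8040
boil_factor = (1 − e^(−0.04·40))/4.15 = 0.1923
U = 0.8040 · 0.1923

0.1546


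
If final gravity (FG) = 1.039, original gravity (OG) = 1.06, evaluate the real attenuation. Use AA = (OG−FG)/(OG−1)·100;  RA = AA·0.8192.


AA = (1.06 − 1.039)/(1.06 − 1)·100 = 35.0000
RA = 35.0000·0.8192

28.6720 %


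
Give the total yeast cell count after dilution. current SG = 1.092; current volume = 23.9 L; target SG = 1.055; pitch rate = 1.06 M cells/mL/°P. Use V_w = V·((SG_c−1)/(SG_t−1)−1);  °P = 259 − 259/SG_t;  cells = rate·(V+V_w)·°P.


V_w = 23.9·((1.092−1)/(1.055−1)−1) = 16.0782
V_final = 23.9 + 16.0782 = 39.9782
°P = 259 − 259/1.055 = 13.5024
cells = 1.06·39.9782·13.5024

572.1882 billion cells


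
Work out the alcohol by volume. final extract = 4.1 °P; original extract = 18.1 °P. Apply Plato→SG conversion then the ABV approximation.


SG = 259/(259 − P);  ABV = (OG − FG)·131.25
OG = 259/(259 − 18.1) = 1.0751
FG = 259/(259 − 4.1) = 1.0161
ABV = (1.0751 − 1.0161)·131.25

7.7503 % ABV


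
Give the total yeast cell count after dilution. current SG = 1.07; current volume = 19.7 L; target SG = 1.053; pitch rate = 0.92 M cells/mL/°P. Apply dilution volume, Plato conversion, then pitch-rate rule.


V_w = V·((SG_c−1)/(SG_t−1)−1);  °P = 259 − 259/SG_t;  cells = rate·(V+V_w)·°P
V_w = 19.7·((1.07−1)/(1.053−1)−1) = 6.3189
V_final = 19.7 + 6.3189 = 26.0189
°P = 259 − 259/1.053 = 13.0361
cells = 0.92·26.0189·13.0361

312.0495 billion cells


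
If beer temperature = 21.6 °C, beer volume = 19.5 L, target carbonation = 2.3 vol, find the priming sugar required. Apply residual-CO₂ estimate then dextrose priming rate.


residual = 14.695·(0.01821 + 0.09011·e^(−0.04·T));  sugar = (target − residual)·4.0·V
residual = 14.695·(0.01821 + 0.09011·e^(−0.04·21.6)) = 0.8257
sugar = (2.3 − 0.8257)·4.0·19.5

114.9957 g


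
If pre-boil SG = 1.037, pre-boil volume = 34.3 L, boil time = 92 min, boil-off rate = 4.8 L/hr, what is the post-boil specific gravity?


V_post = V_pre − rate·(t/60);  SG_post = 1 + (SG_pre−1)·V_pre/V_post
V_post = 34.3 − 4.8·(92/60) = 26.9400
SG_post = 1 + (1.037 − 1)·34.3/26.9400

1.0471


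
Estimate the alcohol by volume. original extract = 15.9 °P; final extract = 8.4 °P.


SG = 259/(259 − P);  ABV = (OG − FG)·131.25
OG = 259/(259 − 15.9) = 1.0654
FG = 259/(259 − 8.4) = 1.0335
ABV = (1.0654 − 1.0335)·131.25

4.1850 % ABV


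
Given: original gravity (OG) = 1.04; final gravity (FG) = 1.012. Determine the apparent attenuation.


AA = (OG − FG)/(OG − 1) · 100
AA = (1.04 − 1.012)/(1.04 − 1) · 100

70.0000 %


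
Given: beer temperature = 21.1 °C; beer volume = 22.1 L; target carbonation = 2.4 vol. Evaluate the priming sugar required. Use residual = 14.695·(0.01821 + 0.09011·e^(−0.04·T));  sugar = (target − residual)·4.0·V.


residual = 14.695·(0.01821 + 0.09011·e^(−0.04·21.1)) = 0.8370
sugar = (2.4 − 0.8370)·4.0·22.1

138.1718 g


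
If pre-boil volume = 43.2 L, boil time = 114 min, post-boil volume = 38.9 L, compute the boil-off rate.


rate = (V_pre − V_post) / (t_min/60)
rate = (43.2 − 38.9) / (114/60)

2.2632 L/hr


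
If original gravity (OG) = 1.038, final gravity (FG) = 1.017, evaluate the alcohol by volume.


ABV = (OG − FG) · 131.25
ABV = (1.038 − 1.017) · 131.25

2.7563 % ABV


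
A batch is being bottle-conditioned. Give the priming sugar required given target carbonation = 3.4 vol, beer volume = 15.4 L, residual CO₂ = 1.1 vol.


sugar = (target − residual)·4.0·V
sugar = (3.4 − 1.1)·4.0·15.4

141.6800 g


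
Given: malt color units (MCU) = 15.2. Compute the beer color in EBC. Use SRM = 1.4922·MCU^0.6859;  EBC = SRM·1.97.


SRM = 1.4922·15.2^0.6859 = 9.6484
EBC = 9.6484·1.97

19.0073 EBC


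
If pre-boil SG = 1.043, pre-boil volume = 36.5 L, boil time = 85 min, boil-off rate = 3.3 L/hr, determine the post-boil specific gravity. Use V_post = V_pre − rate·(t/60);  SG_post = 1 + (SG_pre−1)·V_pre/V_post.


V_post = 36.5 − 3.3·(85/60) = 31.8250
SG_post = 1 + (1.043 − 1)·36.5/31.8250

1.0493


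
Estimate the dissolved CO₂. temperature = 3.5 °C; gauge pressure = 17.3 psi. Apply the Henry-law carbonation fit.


vols = (P + 14.695)·(0.01821 + 0.09011·e^(−0.04·T))
vols = (17.3 + 14.695)·(0.01821 + 0.09011·e^(−0.04·3.5))

3.0890 volumes


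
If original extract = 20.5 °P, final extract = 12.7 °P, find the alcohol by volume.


SG = 259/(259 − P);  ABV = (OG − FG)·131.25
OG = 259/(259 − 20.5) = 1.0860
FG = 259/(259 − 12.7) = 1.0516
ABV = (1.0860 − 1.0516)·131.25

4.5138 % ABV


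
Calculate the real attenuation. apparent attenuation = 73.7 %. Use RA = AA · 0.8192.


RA = 73.7 · 0.8192

60.3750 %


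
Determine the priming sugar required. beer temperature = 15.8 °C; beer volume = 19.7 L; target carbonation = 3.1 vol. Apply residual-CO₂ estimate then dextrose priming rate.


residual = 14.695·(0.01821 + 0.09011·e^(−0.04·T));  sugar = (target − residual)·4.0·V
residual = 14.695·(0.01821 + 0.09011·e^(−0.04·15.8)) = 0.9714
sugar = (3.1 − 0.9714)·4.0·19.7

167.7315 g


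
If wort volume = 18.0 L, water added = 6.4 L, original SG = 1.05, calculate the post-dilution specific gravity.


SG_new = 1 + (SG_old − 1)·V_old/(V_old + V_water)
pts = (1.05 − 1)·1000·18.0/(18.0 + 6.4) = 36.8852
SG_new = 1 + 36.8852/1000

1.0369


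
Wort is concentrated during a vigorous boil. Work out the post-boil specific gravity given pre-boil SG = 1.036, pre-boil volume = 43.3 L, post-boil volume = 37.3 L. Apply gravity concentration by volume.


SG_post = 1 + (SG_pre − 1)·V_pre/V_post
pts_pre = (1.036 − 1)·1000 = 36.0000
pts_post = 36.0000·43.3/37.3 = 41.7909
SG_post = 1 + 41.7909/1000

1.0418


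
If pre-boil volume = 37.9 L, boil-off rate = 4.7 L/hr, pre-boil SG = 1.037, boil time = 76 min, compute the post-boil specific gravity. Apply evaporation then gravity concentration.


V_post = V_pre − rate·(t/60);  SG_post = 1 + (SG_pre−1)·V_pre/V_post
V_post = 37.9 − 4.7·(76/60) = 31.9467
SG_post = 1 + (1.037 − 1)·37.9/31.9467

1.0439


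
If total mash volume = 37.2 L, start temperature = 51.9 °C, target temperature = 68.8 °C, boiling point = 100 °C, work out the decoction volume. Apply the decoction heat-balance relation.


V_dec = V_total·(T_target − T_start)/(T_boil − T_start)
V_dec = 37.2·(68.8 − 51.9)/(100 − 51.9)

13.0703 L


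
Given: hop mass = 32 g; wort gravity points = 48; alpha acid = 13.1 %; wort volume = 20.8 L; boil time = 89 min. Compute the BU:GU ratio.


U = 1.65·0.000125^(GP/1000)·(1−e^(−0.04t))/4.15;  IBU = (α/100)·m·U·1000/V;  BU:GU = IBU/GP
U = 1.65·0.000125^(48/1000)·(1−e^(−0.04·89))/4.15 = 0.2509
IBU = (13.1/100)·32·0.2509·1000/20.8 = 50.5726
BU:GU = 50.5726/48

1.0536


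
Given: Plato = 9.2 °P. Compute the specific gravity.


SG = 259/(259 − P)
SG = 259/(259 − 9.2)

1.0368


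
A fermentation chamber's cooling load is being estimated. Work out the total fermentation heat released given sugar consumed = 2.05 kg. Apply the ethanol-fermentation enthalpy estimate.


Q = m_sugar · 590 kJ/kg
Q = 2.05 · 590

1209.5000 kJ


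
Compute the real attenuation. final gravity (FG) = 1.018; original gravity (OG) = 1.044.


AA = (OG−FG)/(OG−1)·100;  RA = AA·0.8192
AA = (1.044 − 1.018)/(1.044 − 1)·100 = 59.0909
RA = 59.0909·0.8192

48.4073 %


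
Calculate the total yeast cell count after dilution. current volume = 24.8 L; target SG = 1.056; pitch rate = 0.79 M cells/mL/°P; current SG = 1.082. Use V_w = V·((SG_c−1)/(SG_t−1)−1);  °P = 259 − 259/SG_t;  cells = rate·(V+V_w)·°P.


V_w = 24.8·((1.082−1)/(1.056−1)−1) = 11.5143
V_final = 24.8 + 11.5143 = 36.3143
°P = 259 − 259/1.056 = 13.7348
cells = 0.79·36.3143·13.7348

394.0293 billion cells


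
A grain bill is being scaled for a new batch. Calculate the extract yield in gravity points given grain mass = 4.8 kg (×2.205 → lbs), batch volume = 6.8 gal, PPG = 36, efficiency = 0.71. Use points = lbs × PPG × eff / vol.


lbs = 4.8 × 2.205 = 10.5840
points = 10.5840 × 36 × 0.71 / 6.8

39.7834 points


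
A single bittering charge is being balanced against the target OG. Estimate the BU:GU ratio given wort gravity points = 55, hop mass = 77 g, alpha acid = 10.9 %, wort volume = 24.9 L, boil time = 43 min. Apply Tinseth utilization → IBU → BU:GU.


U = 1.65·0.000125^(GP/1000)·(1−e^(−0.04t))/4.15;  IBU = (α/100)·m·U·1000/V;  BU:GU = IBU/GP
U = 1.65·0.000125^(55/1000)·(1−e^(−0.04·43))/4.15 = 0.1991
IBU = (10.9/100)·77·0.1991·1000/24.9 = 67.1107
BU:GU = 67.1107/55

1.2202


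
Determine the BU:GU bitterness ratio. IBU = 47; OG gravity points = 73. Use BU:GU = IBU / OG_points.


BU:GU = 47 / 73

0.6438


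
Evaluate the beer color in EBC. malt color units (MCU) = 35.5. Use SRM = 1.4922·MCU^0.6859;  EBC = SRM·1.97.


SRM = 1.4922·35.5^0.6859 = 17.2635
EBC = 17.2635·1.97

34.0091 EBC


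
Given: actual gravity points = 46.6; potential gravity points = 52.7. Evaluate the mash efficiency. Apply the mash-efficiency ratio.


efficiency = actual / potential × 100
efficiency = 46.6 / 52.7 × 100

88.4250 %


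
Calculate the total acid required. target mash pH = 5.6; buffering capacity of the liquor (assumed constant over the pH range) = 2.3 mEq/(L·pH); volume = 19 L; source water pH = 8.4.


acid = buffering capacity · (pH_source − pH_target) · V
acid = 2.3 · (8.4 − 5.6) · 19

122.3600 mEq


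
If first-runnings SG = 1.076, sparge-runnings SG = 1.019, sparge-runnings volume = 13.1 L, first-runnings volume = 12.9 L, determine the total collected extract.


total = Σ (SG_i − 1)·1000·V_i
first = (1.076 − 1)·1000·12.9 = 980.4000
sparge = (1.019 − 1)·1000·13.1 = 248.9000
total = 980.4000 + 248.9000

1229.3000 gravity·L


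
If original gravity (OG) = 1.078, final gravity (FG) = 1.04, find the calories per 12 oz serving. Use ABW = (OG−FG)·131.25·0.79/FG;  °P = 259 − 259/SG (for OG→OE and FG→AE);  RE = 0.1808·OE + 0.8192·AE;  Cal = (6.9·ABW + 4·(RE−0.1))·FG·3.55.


ABW = (1.078 − 1.04)·131.25·0.79/1.04 = 3.7886
OE = 259 − 259/1.078 = 18.7403 °P
AE = 259 − 259/1.04 = 9.9615 °P
RE = 0.1808·18.7403 + 0.8192·9.9615 = 11.5487 °P
Cal = (6.9·3.7886 + 4·(11.5487−0.1))·1.04·3.55

265.5882 kcal


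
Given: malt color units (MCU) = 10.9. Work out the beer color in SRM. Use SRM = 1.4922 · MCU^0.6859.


SRM = 1.4922 · 10.9^0.6859

7.6806 SRM


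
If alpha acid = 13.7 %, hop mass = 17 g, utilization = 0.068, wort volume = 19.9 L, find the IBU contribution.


IBU = (α/100)·mass·U·1000 / V
IBU = (13.7/100)·17·0.068·1000 / 19.9

7.9584 IBU


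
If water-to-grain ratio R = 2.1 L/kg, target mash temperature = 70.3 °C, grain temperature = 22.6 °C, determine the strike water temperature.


T_strike = (0.41/R)·(T_mash − T_grain) + T_mash
T_strike = (0.41/2.1)·(70.3 − 22.6) + 70.3

79.6129 °C


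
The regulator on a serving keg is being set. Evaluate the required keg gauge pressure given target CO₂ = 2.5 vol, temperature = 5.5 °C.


psi = vols/(0.01821 + 0.09011·e^(−0.04·T)) − 14.695
psi = 2.5/(0.01821 + 0.09011·e^(−0.04·5.5)) − 14.695

12.9217 psi


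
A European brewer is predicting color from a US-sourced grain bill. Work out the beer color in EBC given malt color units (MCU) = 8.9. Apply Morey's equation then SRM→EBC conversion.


SRM = 1.4922·MCU^0.6859;  EBC = SRM·1.97
SRM = 1.4922·8.9^0.6859 = 6.6836
EBC = 6.6836·1.97

13.1668 EBC


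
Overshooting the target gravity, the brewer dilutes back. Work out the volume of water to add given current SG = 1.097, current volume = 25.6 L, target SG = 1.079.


V_water = V·((SG_curr − 1)/(SG_target − 1) − 1)
V_water = 25.6·((1.097 − 1)/(1.079 − 1) − 1)

5.8329 L


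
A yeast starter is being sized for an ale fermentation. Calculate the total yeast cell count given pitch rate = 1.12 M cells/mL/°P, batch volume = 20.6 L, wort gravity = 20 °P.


cells (billions) = rate · V_L · °P
cells = 1.12 · 20.6 · 20

461.4400 billion cells


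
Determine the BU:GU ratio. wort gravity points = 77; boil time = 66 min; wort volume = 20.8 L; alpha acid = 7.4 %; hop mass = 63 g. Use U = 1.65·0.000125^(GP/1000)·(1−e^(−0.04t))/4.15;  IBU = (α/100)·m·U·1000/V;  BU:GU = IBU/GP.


U = 1.65·0.000125^(77/1000)·(1−e^(−0.04·66))/4.15 = 0.1848
IBU = (7.4/100)·63·0.1848·1000/20.8 = 41.4242
BU:GU = 41.4242/77

0.5380


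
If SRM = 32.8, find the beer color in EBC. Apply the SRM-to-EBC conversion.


EBC = SRM · 1.97
EBC = 32.8 · 1.97

64.6160 EBC


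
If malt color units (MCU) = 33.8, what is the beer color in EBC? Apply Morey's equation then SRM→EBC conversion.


SRM = 1.4922·MCU^0.6859;  EBC = SRM·1.97
SRM = 1.4922·33.8^0.6859 = 16.6921
EBC = 16.6921·1.97

32.8834 EBC


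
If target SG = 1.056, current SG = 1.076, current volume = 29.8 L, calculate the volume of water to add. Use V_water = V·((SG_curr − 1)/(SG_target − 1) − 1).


V_water = 29.8·((1.076 − 1)/(1.056 − 1) − 1)

10.6429 L


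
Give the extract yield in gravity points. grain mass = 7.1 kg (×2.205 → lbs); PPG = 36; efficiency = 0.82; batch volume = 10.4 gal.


points = lbs × PPG × eff / vol
lbs = 7.1 × 2.205 = 15.6555
points = 15.6555 × 36 × 0.82 / 10.4

44.4375 points


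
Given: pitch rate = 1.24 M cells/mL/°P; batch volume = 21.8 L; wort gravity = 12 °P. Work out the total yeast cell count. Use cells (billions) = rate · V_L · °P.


cells = 1.24 · 21.8 · 12

324.3840 billion cells


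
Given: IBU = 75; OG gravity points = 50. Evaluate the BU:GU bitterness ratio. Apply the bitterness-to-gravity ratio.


BU:GU = IBU / OG_points
BU:GU = 75 / 50

1.5000


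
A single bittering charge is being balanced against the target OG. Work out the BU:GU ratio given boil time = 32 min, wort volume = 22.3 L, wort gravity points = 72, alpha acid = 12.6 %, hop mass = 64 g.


U = 1.65·0.000125^(GP/1000)·(1−e^(−0.04t))/4.15;  IBU = (α/100)·m·U·1000/V;  BU:GU = IBU/GP
U = 1.65·0.000125^(72/1000)·(1−e^(−0.04·32))/4.15 = 0.1503
IBU = (12.6/100)·64·0.1503·1000/22.3 = 54.3468
BU:GU = 54.3468/72

0.7548


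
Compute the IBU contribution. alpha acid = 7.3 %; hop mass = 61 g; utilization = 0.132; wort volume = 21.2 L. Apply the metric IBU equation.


IBU = (α/100)·mass·U·1000 / V
IBU = (7.3/100)·61·0.132·1000 / 21.2

27.7262 IBU


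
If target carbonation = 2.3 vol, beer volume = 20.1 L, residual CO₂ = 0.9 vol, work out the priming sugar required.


sugar = (target − residual)·4.0·V
sugar = (2.3 − 0.9)·4.0·20.1

112.5600 g


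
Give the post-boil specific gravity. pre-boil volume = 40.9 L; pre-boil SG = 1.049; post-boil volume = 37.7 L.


SG_post = 1 + (SG_pre − 1)·V_pre/V_post
pts_pre = (1.049 − 1)·1000 = 49.0000
pts_post = 49.0000·40.9/37.7 = 53.1592
SG_post = 1 + 53.1592/1000

1.0532


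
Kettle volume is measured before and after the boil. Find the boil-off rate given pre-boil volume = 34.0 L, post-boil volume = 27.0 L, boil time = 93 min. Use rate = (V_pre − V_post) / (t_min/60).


rate = (34.0 − 27.0) / (93/60)

4.5161 L/hr


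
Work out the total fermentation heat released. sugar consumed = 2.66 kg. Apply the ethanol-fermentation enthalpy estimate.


Q = m_sugar · 590 kJ/kg
Q = 2.66 · 590

1569.4000 kJ


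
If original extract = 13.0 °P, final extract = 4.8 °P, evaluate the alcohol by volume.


SG = 259/(259 − P);  ABV = (OG − FG)·131.25
OG = 259/(259 − 13.0) = 1.0528
FG = 259/(259 − 4.8) = 1.0189
ABV = (1.0528 − 1.0189)·131.25

4.4576 % ABV


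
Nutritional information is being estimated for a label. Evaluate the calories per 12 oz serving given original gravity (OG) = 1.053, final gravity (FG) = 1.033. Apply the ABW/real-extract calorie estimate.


ABW = (OG−FG)·131.25·0.79/FG;  °P = 259 − 259/SG (for OG→OE and FG→AE);  RE = 0.1808·OE + 0.8192·AE;  Cal = (6.9·ABW + 4·(RE−0.1))·FG·3.55
ABW = (1.053 − 1.033)·131.25·0.79/1.033 = 2.0075
OE = 259 − 259/1.053 = 13.0361 °P
AE = 259 − 259/1.033 = 8.2740 °P
RE = 0.1808·13.0361 + 0.8192·8.2740 = 9.1350 °P
Cal = (6.9·2.0075 + 4·(9.1350−0.1))·1.033·3.55

183.3266 kcal


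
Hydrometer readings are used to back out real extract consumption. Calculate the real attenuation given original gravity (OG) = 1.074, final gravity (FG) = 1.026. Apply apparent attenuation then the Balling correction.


AA = (OG−FG)/(OG−1)·100;  RA = AA·0.8192
AA = (1.074 − 1.026)/(1.074 − 1)·100 = 64.8649
RA = 64.8649·0.8192

53.1373 %


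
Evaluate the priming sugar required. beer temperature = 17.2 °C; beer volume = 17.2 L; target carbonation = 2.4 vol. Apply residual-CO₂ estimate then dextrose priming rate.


residual = 14.695·(0.01821 + 0.09011·e^(−0.04·T));  sugar = (target − residual)·4.0·V
residual = 14.695·(0.01821 + 0.09011·e^(−0.04·17.2)) = 0.9331
sugar = (2.4 − 0.9331)·4.0·17.2

100.9230 g


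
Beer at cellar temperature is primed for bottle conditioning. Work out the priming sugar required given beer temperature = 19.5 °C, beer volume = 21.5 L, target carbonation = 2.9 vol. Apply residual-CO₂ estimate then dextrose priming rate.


residual = 14.695·(0.01821 + 0.09011·e^(−0.04·T));  sugar = (target − residual)·4.0·V
residual = 14.695·(0.01821 + 0.09011·e^(−0.04·19.5)) = 0.8746
sugar = (2.9 − 0.8746)·4.0·21.5

174.1842 g


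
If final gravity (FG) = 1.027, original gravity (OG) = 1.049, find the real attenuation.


AA = (OG−FG)/(OG−1)·100;  RA = AA·0.8192
AA = (1.049 − 1.027)/(1.049 − 1)·100 = 44.8980
RA = 44.8980·0.8192

36.7804 %


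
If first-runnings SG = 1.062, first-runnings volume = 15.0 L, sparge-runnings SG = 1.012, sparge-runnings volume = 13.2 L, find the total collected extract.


total = Σ (SG_i − 1)·1000·V_i
first = (1.062 − 1)·1000·15.0 = 930.0000
sparge = (1.012 − 1)·1000·13.2 = 158.4000
total = 930.0000 + 158.4000

1088.4000 gravity·L


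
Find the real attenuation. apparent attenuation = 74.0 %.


RA = AA · 0.8192
RA = 74.0 · 0.8192

60.6208 %


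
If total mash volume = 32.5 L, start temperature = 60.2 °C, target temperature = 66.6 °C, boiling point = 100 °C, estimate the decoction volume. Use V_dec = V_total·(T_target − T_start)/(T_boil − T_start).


V_dec = 32.5·(66.6 − 60.2)/(100 − 60.2)

5.2261 L


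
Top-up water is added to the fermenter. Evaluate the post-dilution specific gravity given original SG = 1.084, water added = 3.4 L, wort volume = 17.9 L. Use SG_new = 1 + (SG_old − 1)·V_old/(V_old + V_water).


pts = (1.084 − 1)·1000·17.9/(17.9 + 3.4) = 70.5915
SG_new = 1 + 70.5915/1000

1.0706


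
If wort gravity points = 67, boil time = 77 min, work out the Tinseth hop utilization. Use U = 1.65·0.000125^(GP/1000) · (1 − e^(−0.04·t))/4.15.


bigness = 1.65·0.000125^(67/1000) = 0.9036
boil_factor = (1 − e^(−0.04·77))/4.15 = 0.2299
U = 0.9036 · 0.2299

0.2077


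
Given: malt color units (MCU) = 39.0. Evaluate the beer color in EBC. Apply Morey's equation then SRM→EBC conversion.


SRM = 1.4922·MCU^0.6859;  EBC = SRM·1.97
SRM = 1.4922·39.0^0.6859 = 18.4136
EBC = 18.4136·1.97

36.2748 EBC


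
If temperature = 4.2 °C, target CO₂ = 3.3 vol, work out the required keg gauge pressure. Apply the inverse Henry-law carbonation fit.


psi = vols/(0.01821 + 0.09011·e^(−0.04·T)) − 14.695
psi = 3.3/(0.01821 + 0.09011·e^(−0.04·4.2)) − 14.695

20.2682 psi


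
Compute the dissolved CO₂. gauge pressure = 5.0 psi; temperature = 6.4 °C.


vols = (P + 14.695)·(0.01821 + 0.09011·e^(−0.04·T))
vols = (5.0 + 14.695)·(0.01821 + 0.09011·e^(−0.04·6.4))

1.7325 volumes


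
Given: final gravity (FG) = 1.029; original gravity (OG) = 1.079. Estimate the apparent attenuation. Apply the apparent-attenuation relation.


AA = (OG − FG)/(OG − 1) · 100
AA = (1.079 − 1.029)/(1.079 − 1) · 100

63.2911 %


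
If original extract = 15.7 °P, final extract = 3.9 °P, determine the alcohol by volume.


SG = 259/(259 − P);  ABV = (OG − FG)·131.25
OG = 259/(259 − 15.7) = 1.0645
FG = 259/(259 − 3.9) = 1.0153
ABV = (1.0645 − 1.0153)·131.25

6.4629 % ABV


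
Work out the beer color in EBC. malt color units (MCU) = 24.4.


SRM = 1.4922·MCU^0.6859;  EBC = SRM·1.97
SRM = 1.4922·24.4^0.6859 = 13.3487
EBC = 13.3487·1.97

26.2969 EBC


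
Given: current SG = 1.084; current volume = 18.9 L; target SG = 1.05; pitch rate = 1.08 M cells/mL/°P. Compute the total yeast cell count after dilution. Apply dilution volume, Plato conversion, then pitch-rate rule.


V_w = V·((SG_c−1)/(SG_t−1)−1);  °P = 259 − 259/SG_t;  cells = rate·(V+V_w)·°P
V_w = 18.9·((1.084−1)/(1.05−1)−1) = 12.8520
V_final = 18.9 + 12.8520 = 31.7520
°P = 259 − 259/1.05 = 12.3333
cells = 1.08·31.7520·12.3333

422.9366 billion cells


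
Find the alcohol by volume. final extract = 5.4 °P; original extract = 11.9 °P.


SG = 259/(259 − P);  ABV = (OG − FG)·131.25
OG = 259/(259 − 11.9) = 1.0482
FG = 259/(259 − 5.4) = 1.0213
ABV = (1.0482 − 1.0213)·131.25

3.5261 % ABV


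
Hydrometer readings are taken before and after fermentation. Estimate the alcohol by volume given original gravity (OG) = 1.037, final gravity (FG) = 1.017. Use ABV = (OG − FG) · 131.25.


ABV = (1.037 − 1.017) · 131.25

2.6250 % ABV


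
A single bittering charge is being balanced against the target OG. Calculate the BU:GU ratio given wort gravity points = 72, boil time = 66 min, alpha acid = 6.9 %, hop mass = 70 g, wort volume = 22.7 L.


U = 1.65·0.000125^(GP/1000)·(1−e^(−0.04t))/4.15;  IBU = (α/100)·m·U·1000/V;  BU:GU = IBU/GP
U = 1.65·0.000125^(72/1000)·(1−e^(−0.04·66))/4.15 = 0.1933
IBU = (6.9/100)·70·0.1933·1000/22.7 = 41.1322
BU:GU = 41.1322/72

0.5713


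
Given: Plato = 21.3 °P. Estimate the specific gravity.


SG = 259/(259 − P)
SG = 259/(259 − 21.3)

1.0896


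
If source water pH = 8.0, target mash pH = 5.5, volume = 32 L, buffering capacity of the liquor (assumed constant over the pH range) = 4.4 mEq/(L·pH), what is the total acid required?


acid = buffering capacity · (pH_source − pH_target) · V
acid = 4.4 · (8.0 − 5.5) · 32

352.0000 mEq


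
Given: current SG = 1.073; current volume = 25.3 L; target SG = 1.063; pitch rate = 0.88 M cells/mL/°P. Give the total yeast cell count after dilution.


V_w = V·((SG_c−1)/(SG_t−1)−1);  °P = 259 − 259/SG_t;  cells = rate·(V+V_w)·°P
V_w = 25.3·((1.073−1)/(1.063−1)−1) = 4.0159
V_final = 25.3 + 4.0159 = 29.3159
°P = 259 − 259/1.063 = 15.3500
cells = 0.88·29.3159·15.3500

395.9976 billion cells


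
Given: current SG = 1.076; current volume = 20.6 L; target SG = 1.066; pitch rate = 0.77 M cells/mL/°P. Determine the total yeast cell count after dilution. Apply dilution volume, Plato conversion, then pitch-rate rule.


V_w = V·((SG_c−1)/(SG_t−1)−1);  °P = 259 − 259/SG_t;  cells = rate·(V+V_w)·°P
V_w = 20.6·((1.076−1)/(1.066−1)−1) = 3.1212
V_final = 20.6 + 3.1212 = 23.7212
°P = 259 − 259/1.066 = 16.0356
cells = 0.77·23.7212·16.0356

292.8964 billion cells


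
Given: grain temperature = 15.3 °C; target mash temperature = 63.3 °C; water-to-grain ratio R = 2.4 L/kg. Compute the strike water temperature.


T_strike = (0.41/R)·(T_mash − T_grain) + T_mash
T_strike = (0.41/2.4)·(63.3 − 15.3) + 63.3

71.5000 °C


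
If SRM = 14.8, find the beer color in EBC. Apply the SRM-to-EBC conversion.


EBC = SRM · 1.97
EBC = 14.8 · 1.97

29.1560 EBC


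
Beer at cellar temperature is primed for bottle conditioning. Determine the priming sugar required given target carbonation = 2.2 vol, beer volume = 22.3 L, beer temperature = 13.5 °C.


residual = 14.695·(0.01821 + 0.09011·e^(−0.04·T));  sugar = (target − residual)·4.0·V
residual = 14.695·(0.01821 + 0.09011·e^(−0.04·13.5)) = 1.0393
sugar = (2.2 − 1.0393)·4.0·22.3

103.5388 g


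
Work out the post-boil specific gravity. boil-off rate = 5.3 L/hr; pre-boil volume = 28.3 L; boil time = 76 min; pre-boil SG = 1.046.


V_post = V_pre − rate·(t/60);  SG_post = 1 + (SG_pre−1)·V_pre/V_post
V_post = 28.3 − 5.3·(76/60) = 21.5867
SG_post = 1 + (1.046 − 1)·28.3/21.5867

1.0603


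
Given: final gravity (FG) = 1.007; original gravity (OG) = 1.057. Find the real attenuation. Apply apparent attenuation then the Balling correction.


AA = (OG−FG)/(OG−1)·100;  RA = AA·0.8192
AA = (1.057 − 1.007)/(1.057 − 1)·100 = 87.7193
RA = 87.7193·0.8192

71.8596 %


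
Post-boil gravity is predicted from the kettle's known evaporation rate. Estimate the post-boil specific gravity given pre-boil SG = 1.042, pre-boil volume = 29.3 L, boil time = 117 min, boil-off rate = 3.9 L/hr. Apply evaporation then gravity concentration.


V_post = V_pre − rate·(t/60);  SG_post = 1 + (SG_pre−1)·V_pre/V_post
V_post = 29.3 − 3.9·(117/60) = 21.6950
SG_post = 1 + (1.042 − 1)·29.3/21.6950

1.0567


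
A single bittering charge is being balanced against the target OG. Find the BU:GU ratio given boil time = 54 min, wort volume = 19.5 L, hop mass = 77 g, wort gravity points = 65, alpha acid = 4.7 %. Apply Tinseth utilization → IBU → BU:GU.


U = 1.65·0.000125^(GP/1000)·(1−e^(−0.04t))/4.15;  IBU = (α/100)·m·U·1000/V;  BU:GU = IBU/GP
U = 1.65·0.000125^(65/1000)·(1−e^(−0.04·54))/4.15 = 0.1961
IBU = (4.7/100)·77·0.1961·1000/19.5 = 36.3976
BU:GU = 36.3976/65

0.5600


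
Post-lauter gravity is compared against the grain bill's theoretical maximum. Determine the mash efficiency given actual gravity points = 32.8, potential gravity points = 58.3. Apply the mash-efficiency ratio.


efficiency = actual / potential × 100
efficiency = 32.8 / 58.3 × 100

56.2607 %


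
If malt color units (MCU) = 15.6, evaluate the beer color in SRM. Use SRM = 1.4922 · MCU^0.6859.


SRM = 1.4922 · 15.6^0.6859

9.8218 SRM


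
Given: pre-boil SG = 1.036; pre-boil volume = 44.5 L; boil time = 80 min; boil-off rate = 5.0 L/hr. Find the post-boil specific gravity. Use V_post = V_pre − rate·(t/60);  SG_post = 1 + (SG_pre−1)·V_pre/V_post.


V_post = 44.5 − 5.0·(80/60) = 37.8333
SG_post = 1 + (1.036 − 1)·44.5/37.8333

1.0423


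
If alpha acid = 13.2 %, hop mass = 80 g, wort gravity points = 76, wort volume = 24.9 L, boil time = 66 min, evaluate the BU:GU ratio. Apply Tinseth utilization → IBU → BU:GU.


U = 1.65·0.000125^(GP/1000)·(1−e^(−0.04t))/4.15;  IBU = (α/100)·m·U·1000/V;  BU:GU = IBU/GP
U = 1.65·0.000125^(76/1000)·(1−e^(−0.04·66))/4.15 = 0.1865
IBU = (13.2/100)·80·0.1865·1000/24.9 = 79.0883
BU:GU = 79.0883/76

1.0406


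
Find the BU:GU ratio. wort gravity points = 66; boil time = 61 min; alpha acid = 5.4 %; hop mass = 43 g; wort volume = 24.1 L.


U = 1.65·0.000125^(GP/1000)·(1−e^(−0.04t))/4.15;  IBU = (α/100)·m·U·1000/V;  BU:GU = IBU/GP
U = 1.65·0.000125^(66/1000)·(1−e^(−0.04·61))/4.15 = 0.2006
IBU = (5.4/100)·43·0.2006·1000/24.1 = 19.3229
BU:GU = 19.3229/66

0.2928


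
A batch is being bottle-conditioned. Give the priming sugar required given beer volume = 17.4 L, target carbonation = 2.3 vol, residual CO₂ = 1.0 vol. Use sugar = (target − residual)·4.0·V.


sugar = (2.3 − 1.0)·4.0·17.4

90.4800 g


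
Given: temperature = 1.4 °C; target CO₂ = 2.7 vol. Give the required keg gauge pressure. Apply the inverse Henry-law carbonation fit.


psi = vols/(0.01821 + 0.09011·e^(−0.04·T)) − 14.695
psi = 2.7/(0.01821 + 0.09011·e^(−0.04·1.4)) − 14.695

11.4140 psi


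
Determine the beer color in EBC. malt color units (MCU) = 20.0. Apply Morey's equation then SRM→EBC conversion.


SRM = 1.4922·MCU^0.6859;  EBC = SRM·1.97
SRM = 1.4922·20.0^0.6859 = 11.6467
EBC = 11.6467·1.97

22.9440 EBC


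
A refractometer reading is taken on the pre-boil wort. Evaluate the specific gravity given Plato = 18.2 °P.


SG = 259/(259 − P)
SG = 259/(259 − 18.2)

1.0756


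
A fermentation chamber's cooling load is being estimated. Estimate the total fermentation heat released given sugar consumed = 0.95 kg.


Q = m_sugar · 590 kJ/kg
Q = 0.95 · 590

560.5000 kJ


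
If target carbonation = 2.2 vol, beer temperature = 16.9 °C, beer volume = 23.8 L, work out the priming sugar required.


residual = 14.695·(0.01821 + 0.09011·e^(−0.04·T));  sugar = (target − residual)·4.0·V
residual = 14.695·(0.01821 + 0.09011·e^(−0.04·16.9)) = 0.9411
sugar = (2.2 − 0.9411)·4.0·23.8

119.8444 g


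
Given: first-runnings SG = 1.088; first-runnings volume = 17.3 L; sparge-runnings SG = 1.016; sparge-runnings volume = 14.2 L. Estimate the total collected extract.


total = Σ (SG_i − 1)·1000·V_i
first = (1.088 − 1)·1000·17.3 = 1522.4000
sparge = (1.016 − 1)·1000·14.2 = 227.2000
total = 1522.4000 + 227.2000

1749.6000 gravity·L


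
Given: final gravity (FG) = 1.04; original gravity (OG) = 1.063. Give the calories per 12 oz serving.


ABW = (OG−FG)·131.25·0.79/FG;  °P = 259 − 259/SG (for OG→OE and FG→AE);  RE = 0.1808·OE + 0.8192·AE;  Cal = (6.9·ABW + 4·(RE−0.1))·FG·3.55
ABW = (1.063 − 1.04)·131.25·0.79/1.04 = 2.2931
OE = 259 − 259/1.063 = 15.3500 °P
AE = 259 − 259/1.04 = 9.9615 °P
RE = 0.1808·15.3500 + 0.8192·9.9615 = 10.9358 °P
Cal = (6.9·2.2931 + 4·(10.9358−0.1))·1.04·3.55

218.4385 kcal


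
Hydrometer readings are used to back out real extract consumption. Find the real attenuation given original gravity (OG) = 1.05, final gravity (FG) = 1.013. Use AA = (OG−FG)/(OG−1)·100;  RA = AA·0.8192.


AA = (1.05 − 1.013)/(1.05 − 1)·100 = 74.0000
RA = 74.0000·0.8192

60.6208 %
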